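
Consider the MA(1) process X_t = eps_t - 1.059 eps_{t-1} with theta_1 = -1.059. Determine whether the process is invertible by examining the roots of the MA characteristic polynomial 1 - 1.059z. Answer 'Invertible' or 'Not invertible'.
\text{Not invertible}

The MA(q) characteristic polynomial is P(z) = 1 - 1.059z.
Invertibility requires all roots to lie outside the unit circle, i.e. |z| > 1 for every root.
This is linear in z: 1 + (-1.059) z = 0  =>  z = -1/(-1.059) = 0.944287,  |z| = 0.944287.
Moduli of all roots: 0.9443.
All moduli strictly greater than 1? No.
Verdict: Not invertible.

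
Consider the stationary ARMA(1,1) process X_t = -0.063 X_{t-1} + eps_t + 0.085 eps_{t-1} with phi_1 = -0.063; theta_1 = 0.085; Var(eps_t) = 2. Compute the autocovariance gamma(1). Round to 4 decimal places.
\gamma(1) = 0.0439

Multiply the model equation by X_{t-k} and take expectations. With theta_0 = psi_0 = 1 and psi_j the MA(infinity) weights, this gives
  gamma(k) - sum_i phi_i gamma(k-i) = c_k,
  c_k = sigma^2 * sum_{j=k..q} theta_j psi_{j-k}   (c_k = 0 for k > q),
using gamma(-m) = gamma(m).
psi-weights needed (psi_j = theta_j + sum_i phi_i psi_{j-i}):
  psi_1 = theta_1 + phi_1 = 0.085 + (-0.063) = 0.022
Right-hand sides:
  c_0 = sigma^2 (1 + theta_1 psi_1) = 2 * (1 + (0.085)(0.022)) = 2 * 1.00187 = 2.00374
  c_1 = sigma^2 theta_1 = 2 * (0.085) = 0.17
  c_2 = 0
Equations for k = 0 and k = 1 (AR order 1):
  gamma(0) = phi_1 gamma(1) + c_0
  gamma(1) = phi_1 gamma(0) + c_1
Substituting the second into the first: gamma(0) (1 - phi_1^2) = c_0 + phi_1 c_1, so
  gamma(0) = (c_0 + phi_1 c_1) / (1 - phi_1^2) = (2.00374 + (-0.063)(0.17)) / (1 - (-0.063)^2) = 1.99303 / 0.996031 = 2.000972.
  gamma(1) = phi_1 gamma(0) + c_1 = (-0.063)(2.000972) + (0.17) = 0.043939.
Therefore gamma(1) = 0.0439 (to 4 decimal places).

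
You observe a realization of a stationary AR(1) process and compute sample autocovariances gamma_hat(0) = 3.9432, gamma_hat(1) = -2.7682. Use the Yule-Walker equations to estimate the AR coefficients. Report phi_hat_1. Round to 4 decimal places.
\hat\phi_{1} = -0.7020

The Yule-Walker equations for an AR(p) process read, in matrix form,
  Gamma_p phi = r_p,   with   (Gamma_p)_{ij} = gamma(|i - j|),
                       (r_p)_i = gamma(i),   i,j = 1..p.
Substitute the sample gammas (Toeplitz matrix and right-hand side of size 1):
  Gamma_p = [[3.9432]]
  r_p     = [-2.7682]
With p = 1 this is the single equation gamma(0) phi_1 = gamma(1):
  phi_hat_1 = gamma(1) / gamma(0) = -2.7682 / 3.9432 = -0.7020.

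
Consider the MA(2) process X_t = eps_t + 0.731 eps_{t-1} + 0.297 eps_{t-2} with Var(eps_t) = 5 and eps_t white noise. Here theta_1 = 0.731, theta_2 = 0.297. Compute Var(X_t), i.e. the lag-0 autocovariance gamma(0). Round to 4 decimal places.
\gamma(0) = 8.1129

For an MA(q) process X_t = eps_t + sum_i theta_i eps_{t-i} with
Var(eps_t) = sigma^2, the variance is
  gamma(0) = sigma^2 * (1 + sum_i theta_i^2).
  sum_i theta_i^2 = (0.731)^2 + (0.297)^2 = 0.534361 + 0.088209 = 0.62257.
  gamma(0) = 5 * (1 + 0.62257) = 5 * 1.62257 = 8.11285, which rounds to 8.1129.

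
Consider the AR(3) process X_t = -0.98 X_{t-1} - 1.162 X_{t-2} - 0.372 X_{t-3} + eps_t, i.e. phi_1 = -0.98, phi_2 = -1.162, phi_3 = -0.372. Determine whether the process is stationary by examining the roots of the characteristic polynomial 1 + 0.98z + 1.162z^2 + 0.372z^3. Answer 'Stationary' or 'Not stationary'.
\text{Stationary}

The AR(p) characteristic polynomial is P(z) = 1 + 0.98z + 1.162z^2 + 0.372z^3.
Stationarity requires all roots to lie outside the unit circle, i.e. |z| > 1 for every root.
Degree 3: look for a simple real root z0 first, then factor out (1 - z/z0) and solve the remaining quadratic.
Testing z0 = -2.5: P(-2.5) = 1 + (0.98)(-2.5) + (1.162)(-2.5)^2 + (0.372)(-2.5)^3
  = 1 + (-2.45) + (7.2625) + (-5.8125) = 0.  So z_0 = -2.5 is a root, |z_0| = 2.5.
Divide out the factor (1 + 0.4 z) = (1 - z/z0) (since 1/z0 = -0.4):
  P(z) = (1 + 0.4 z)(1 + (0.58) z + (0.93) z^2)
  [check: z-coef 0.58 - (-0.4) = 0.98; z^2-coef 0.93 - (-0.4)(0.58) = 1.162; z^3-coef -(-0.4)(0.93) = 0.372.]
Remaining roots from the quadratic factor 1 + (0.58) z + (0.93) z^2:
  Set 1 + (0.58) z + (0.93) z^2 = 0, i.e. a z^2 + b z + c = 0 with a = 0.93, b = 0.58, c = 1.
  Discriminant D = b^2 - 4ac = (0.58)^2 - 4*(0.93)*1 = 0.3364 - (3.72) = -3.3836.
  D < 0, so the roots are the complex-conjugate pair z = (-b +/- i sqrt(-D)) / (2a) = -0.3118 +/- 0.989i.
  For a conjugate pair |z|^2 = z * conj(z) = (product of roots) = c/a = 1/(0.93) = 1.075269, so |z| = sqrt(1.075269) = 1.037 for both roots.
Moduli of all roots: 2.5000, 1.0370, 1.0370.
All moduli strictly greater than 1? Yes.
Verdict: Stationary.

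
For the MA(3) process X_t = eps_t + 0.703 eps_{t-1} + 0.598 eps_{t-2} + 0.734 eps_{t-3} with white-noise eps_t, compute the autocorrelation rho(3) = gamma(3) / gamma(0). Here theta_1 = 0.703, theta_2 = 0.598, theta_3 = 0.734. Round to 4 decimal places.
\rho(3) = 0.3070

For an MA(q) process with theta_0 = 1, the autocovariance is
  gamma(k) = sigma^2 * sum_{i=0..q-k} theta_i * theta_{i+k},
and rho(k) = gamma(k) / gamma(0). Sigma^2 cancels.
  numerator   = (1)*(0.734) = 0.734.
  denominator = (1)^2 + (0.703)^2 + (0.598)^2 + (0.734)^2 = 2.390569.
  rho(3) = 0.734 / 2.390569 = 0.3070.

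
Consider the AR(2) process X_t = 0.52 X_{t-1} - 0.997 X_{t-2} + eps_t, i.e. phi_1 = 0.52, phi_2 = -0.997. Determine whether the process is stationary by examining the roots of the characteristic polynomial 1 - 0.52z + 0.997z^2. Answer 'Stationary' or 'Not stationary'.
\text{Stationary}

The AR(p) characteristic polynomial is P(z) = 1 - 0.52z + 0.997z^2.
Stationarity requires all roots to lie outside the unit circle, i.e. |z| > 1 for every root.
Set 1 + (-0.52) z + (0.997) z^2 = 0, i.e. a z^2 + b z + c = 0 with a = 0.997, b = -0.52, c = 1.
Discriminant D = b^2 - 4ac = (-0.52)^2 - 4*(0.997)*1 = 0.2704 - (3.988) = -3.7176.
D < 0, so the roots are the complex-conjugate pair z = (-b +/- i sqrt(-D)) / (2a) = 0.2608 +/- 0.967i.
For a conjugate pair |z|^2 = z * conj(z) = (product of roots) = c/a = 1/(0.997) = 1.003009, so |z| = sqrt(1.003009) = 1.0015 for both roots.
Moduli of all roots: 1.0015, 1.0015.
All moduli strictly greater than 1? Yes.
Verdict: Stationary.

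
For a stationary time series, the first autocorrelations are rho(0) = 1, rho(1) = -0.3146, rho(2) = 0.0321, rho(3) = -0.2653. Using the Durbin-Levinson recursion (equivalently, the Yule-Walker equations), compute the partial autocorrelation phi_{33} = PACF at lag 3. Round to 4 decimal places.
\phi_{33} = -0.3100

The PACF at lag k is phi_{kk}, the last component of the solution
to the Yule-Walker system G_k phi = r_k where
  (G_k)_{ij} = rho(|i - j|), (r_k)_i = rho(i), i,j = 1..k.
Equivalently, Durbin-Levinson gives phi_{kk} iteratively:
  phi_{11} = rho(1)
  phi_{kk} = [rho(k) - sum_{j=1..k-1} phi_{k-1,j} rho(k-j)]
            / [1 - sum_{j=1..k-1} phi_{k-1,j} rho(j)],
  phi_{k,j} = phi_{k-1,j} - phi_{kk} phi_{k-1,k-j},  j = 1..k-1.
Step k = 1:
  phi_11 = rho(1) = -0.3146.
Step k = 2:
  phi_22 = [rho(2) - phi_11 rho(1)] / [1 - phi_11 rho(1)] = [0.0321 - (-0.3146)(-0.3146)] / [1 - (-0.3146)(-0.3146)]
         = -0.06687316 / 0.90102684 = -0.074219.
  Update: phi_21 = phi_11 - phi_22 phi_11 = -0.3146 - (-0.074219)(-0.3146) = -0.337949.
Step k = 3:
  phi_33 = [rho(3) - phi_21 rho(2) - phi_22 rho(1)] / [1 - phi_21 rho(1) - phi_22 rho(2)]
    numerator   = -0.2653 - (-0.337949)(0.0321) - (-0.074219)(-0.3146) = -0.27780107
    denominator = 1 - (-0.337949)(-0.3146) - (-0.074219)(0.0321) = 0.89606359
  phi_33 = -0.27780107 / 0.89606359 = -0.31.
Therefore phi_{33} = -0.3100.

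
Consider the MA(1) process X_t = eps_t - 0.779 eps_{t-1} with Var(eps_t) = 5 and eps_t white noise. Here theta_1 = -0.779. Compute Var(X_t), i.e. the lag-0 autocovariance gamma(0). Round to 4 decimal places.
\gamma(0) = 8.0342

For an MA(q) process X_t = eps_t + sum_i theta_i eps_{t-i} with
Var(eps_t) = sigma^2, the variance is
  gamma(0) = sigma^2 * (1 + sum_i theta_i^2).
  sum_i theta_i^2 = (-0.779)^2 = 0.606841.
  gamma(0) = 5 * (1 + 0.606841) = 5 * 1.606841 = 8.034205, which rounds to 8.0342.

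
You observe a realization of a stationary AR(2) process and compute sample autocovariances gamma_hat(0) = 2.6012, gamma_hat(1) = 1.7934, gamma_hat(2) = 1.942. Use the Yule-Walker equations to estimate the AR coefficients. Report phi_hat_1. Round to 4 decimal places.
\hat\phi_{1} = 0.3330

The Yule-Walker equations for an AR(p) process read, in matrix form,
  Gamma_p phi = r_p,   with   (Gamma_p)_{ij} = gamma(|i - j|),
                       (r_p)_i = gamma(i),   i,j = 1..p.
Substitute the sample gammas (Toeplitz matrix and right-hand side of size 2):
  Gamma_p = [[2.6012, 1.7934], [1.7934, 2.6012]]
  r_p     = [1.7934, 1.942]
Written out:
  2.6012 phi_1 + 1.7934 phi_2 = 1.7934
  1.7934 phi_1 + 2.6012 phi_2 = 1.942
Solve by Cramer's rule:
  det = gamma(0)^2 - gamma(1)^2 = (2.6012)^2 - (1.7934)^2 = 6.76624144 - 3.21628356 = 3.54995788
  phi_hat_1 = [gamma(1) gamma(0) - gamma(1) gamma(2)] / det = [(1.7934)(2.6012) - (1.7934)(1.942)] / 3.54995788 = 1.18220928 / 3.54995788 = 0.333
  phi_hat_2 = [gamma(0) gamma(2) - gamma(1)^2] / det = [(2.6012)(1.942) - (1.7934)^2] / 3.54995788 = 1.83524684 / 3.54995788 = 0.517
So phi_hat = [0.3330, 0.5170].
Therefore phi_hat_1 = 0.3330.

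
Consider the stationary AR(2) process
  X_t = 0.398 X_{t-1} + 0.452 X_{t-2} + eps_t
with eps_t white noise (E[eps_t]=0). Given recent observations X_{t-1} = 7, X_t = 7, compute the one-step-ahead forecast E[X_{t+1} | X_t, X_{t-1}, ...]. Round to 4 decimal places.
E[X_{t+1} \mid \mathcal F_t] = 5.9500

For an AR(p) model X_t = c + sum_i phi_i X_{t-i} + eps_t, the
one-step-ahead conditional mean is
  E[X_{t+1} | X_t, ...] = c + sum_i phi_i X_{t+1-i}.
Substitute known values:
  E[X_{t+1} | ...] = (0.398) * (7) + (0.452) * (7)
                   = 5.9500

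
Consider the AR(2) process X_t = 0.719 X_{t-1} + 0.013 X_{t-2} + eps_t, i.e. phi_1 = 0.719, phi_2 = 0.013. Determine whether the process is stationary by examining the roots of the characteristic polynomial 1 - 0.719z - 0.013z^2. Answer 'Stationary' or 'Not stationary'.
\text{Stationary}

The AR(p) characteristic polynomial is P(z) = 1 - 0.719z - 0.013z^2.
Stationarity requires all roots to lie outside the unit circle, i.e. |z| > 1 for every root.
Set 1 + (-0.719) z + (-0.013) z^2 = 0, i.e. a z^2 + b z + c = 0 with a = -0.013, b = -0.719, c = 1.
Discriminant D = b^2 - 4ac = (-0.719)^2 - 4*(-0.013)*1 = 0.516961 - (-0.052) = 0.568961.
D >= 0, so the roots are real: z = (-b +/- sqrt(D)) / (2a) = (0.719 +/- 0.754295) / (-0.026).
  z_1 = (0.719 + 0.754295) / (-0.026) = -56.6652,   |z_1| = 56.6652.
  z_2 = (0.719 - 0.754295) / (-0.026) = 1.3575,   |z_2| = 1.3575.
Moduli of all roots: 56.6652, 1.3575.
All moduli strictly greater than 1? Yes.
Verdict: Stationary.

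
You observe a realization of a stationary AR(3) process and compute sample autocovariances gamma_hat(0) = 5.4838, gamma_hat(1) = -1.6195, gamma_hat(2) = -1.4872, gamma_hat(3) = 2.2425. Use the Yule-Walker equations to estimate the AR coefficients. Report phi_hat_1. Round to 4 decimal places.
\hat\phi_{1} = -0.3190

The Yule-Walker equations for an AR(p) process read, in matrix form,
  Gamma_p phi = r_p,   with   (Gamma_p)_{ij} = gamma(|i - j|),
                       (r_p)_i = gamma(i),   i,j = 1..p.
Substitute the sample gammas (Toeplitz matrix and right-hand side of size 3):
  Gamma_p = [[5.4838, -1.6195, -1.4872], [-1.6195, 5.4838, -1.6195], [-1.4872, -1.6195, 5.4838]]
  r_p     = [-1.6195, -1.4872, 2.2425]
Written out (R1..R3):
  (R1) 5.4838 phi_1 - 1.6195 phi_2 - 1.4872 phi_3 = -1.6195
  (R2) -1.6195 phi_1 + 5.4838 phi_2 - 1.6195 phi_3 = -1.4872
  (R3) -1.4872 phi_1 - 1.6195 phi_2 + 5.4838 phi_3 = 2.2425
Gaussian elimination:
  R2 <- R2 - (-1.6195/5.4838) R1 = R2 - (-0.295324) R1:  5.005522 phi_2 - 2.058706 phi_3 = -1.965478
  R3 <- R3 - (-1.4872/5.4838) R1 = R3 - (-0.271199) R1:  -2.058706 phi_2 + 5.080473 phi_3 = 1.803294
  R3 <- R3 - (-2.058706/5.005522) R2 = R3 - (-0.411287) R2:  4.233754 phi_3 = 0.994918
Back-substitution:
  phi_hat_3 = 0.994918 / 4.233754 = 0.234997
  phi_hat_2 = (-1.965478 - (-2.058706)(0.234997)) / 5.005522 = -0.296011
  phi_hat_1 = (-1.6195 - (-1.6195)(-0.296011) - (-1.4872)(0.234997)) / 5.4838 = -0.319013
So phi_hat = [-0.3190, -0.2960, 0.2350].
Therefore phi_hat_1 = -0.3190.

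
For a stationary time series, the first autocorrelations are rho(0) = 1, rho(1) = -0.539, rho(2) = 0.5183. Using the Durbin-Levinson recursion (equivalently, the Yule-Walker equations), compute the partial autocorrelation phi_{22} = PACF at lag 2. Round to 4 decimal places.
\phi_{22} = 0.3211

The PACF at lag k is phi_{kk}, the last component of the solution
to the Yule-Walker system G_k phi = r_k where
  (G_k)_{ij} = rho(|i - j|), (r_k)_i = rho(i), i,j = 1..k.
Equivalently, Durbin-Levinson gives phi_{kk} iteratively:
  phi_{11} = rho(1)
  phi_{kk} = [rho(k) - sum_{j=1..k-1} phi_{k-1,j} rho(k-j)]
            / [1 - sum_{j=1..k-1} phi_{k-1,j} rho(j)],
  phi_{k,j} = phi_{k-1,j} - phi_{kk} phi_{k-1,k-j},  j = 1..k-1.
Step k = 1:
  phi_11 = rho(1) = -0.539.
Step k = 2:
  phi_22 = [rho(2) - phi_11 rho(1)] / [1 - phi_11 rho(1)] = [0.5183 - (-0.539)(-0.539)] / [1 - (-0.539)(-0.539)]
         = 0.227779 / 0.709479 = 0.3211.
Therefore phi_{22} = 0.3211.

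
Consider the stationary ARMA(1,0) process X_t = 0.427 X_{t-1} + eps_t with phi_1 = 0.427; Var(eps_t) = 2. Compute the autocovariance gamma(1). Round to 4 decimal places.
\gamma(1) = 1.0444

Multiply the model equation by X_{t-k} and take expectations. With theta_0 = psi_0 = 1 and psi_j the MA(infinity) weights, this gives
  gamma(k) - sum_i phi_i gamma(k-i) = c_k,
  c_k = sigma^2 * sum_{j=k..q} theta_j psi_{j-k}   (c_k = 0 for k > q),
using gamma(-m) = gamma(m).
Pure AR (q = 0): c_0 = sigma^2 = 2, c_k = 0 for k >= 1.
Equations for k = 0 and k = 1 (AR order 1):
  gamma(0) = phi_1 gamma(1) + c_0
  gamma(1) = phi_1 gamma(0) + c_1
Substituting the second into the first: gamma(0) (1 - phi_1^2) = c_0 + phi_1 c_1, so
  gamma(0) = c_0 / (1 - phi_1^2) = 2 / (1 - (0.427)^2) = 2 / 0.817671 = 2.445972.
  gamma(1) = phi_1 gamma(0) = (0.427)(2.445972) = 1.04443.
Therefore gamma(1) = 1.0444 (to 4 decimal places).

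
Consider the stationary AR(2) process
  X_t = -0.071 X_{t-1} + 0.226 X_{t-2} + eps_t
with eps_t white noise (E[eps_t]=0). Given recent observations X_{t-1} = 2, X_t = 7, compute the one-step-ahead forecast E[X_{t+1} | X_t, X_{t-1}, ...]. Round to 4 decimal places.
E[X_{t+1} \mid \mathcal F_t] = -0.0450

For an AR(p) model X_t = c + sum_i phi_i X_{t-i} + eps_t, the
one-step-ahead conditional mean is
  E[X_{t+1} | X_t, ...] = c + sum_i phi_i X_{t+1-i}.
Substitute known values:
  E[X_{t+1} | ...] = (-0.071) * (7) + (0.226) * (2)
                   = -0.0450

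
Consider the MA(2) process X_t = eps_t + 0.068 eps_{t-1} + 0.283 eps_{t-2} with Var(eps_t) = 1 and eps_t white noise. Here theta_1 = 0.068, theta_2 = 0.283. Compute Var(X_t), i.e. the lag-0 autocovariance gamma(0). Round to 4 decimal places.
\gamma(0) = 1.0847

For an MA(q) process X_t = eps_t + sum_i theta_i eps_{t-i} with
Var(eps_t) = sigma^2, the variance is
  gamma(0) = sigma^2 * (1 + sum_i theta_i^2).
  sum_i theta_i^2 = (0.068)^2 + (0.283)^2 = 0.004624 + 0.080089 = 0.084713.
  gamma(0) = 1 * (1 + 0.084713) = 1 * 1.084713 = 1.084713, which rounds to 1.0847.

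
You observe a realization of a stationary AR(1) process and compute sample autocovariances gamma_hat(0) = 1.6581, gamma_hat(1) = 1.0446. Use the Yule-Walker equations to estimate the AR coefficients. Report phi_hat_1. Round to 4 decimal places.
\hat\phi_{1} = 0.6300

The Yule-Walker equations for an AR(p) process read, in matrix form,
  Gamma_p phi = r_p,   with   (Gamma_p)_{ij} = gamma(|i - j|),
                       (r_p)_i = gamma(i),   i,j = 1..p.
Substitute the sample gammas (Toeplitz matrix and right-hand side of size 1):
  Gamma_p = [[1.6581]]
  r_p     = [1.0446]
With p = 1 this is the single equation gamma(0) phi_1 = gamma(1):
  phi_hat_1 = gamma(1) / gamma(0) = 1.0446 / 1.6581 = 0.6300.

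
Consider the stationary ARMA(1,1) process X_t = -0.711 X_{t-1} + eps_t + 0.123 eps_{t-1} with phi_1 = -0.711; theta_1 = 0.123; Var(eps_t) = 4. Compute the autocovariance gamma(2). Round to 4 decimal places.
\gamma(2) = 3.0861

Multiply the model equation by X_{t-k} and take expectations. With theta_0 = psi_0 = 1 and psi_j the MA(infinity) weights, this gives
  gamma(k) - sum_i phi_i gamma(k-i) = c_k,
  c_k = sigma^2 * sum_{j=k..q} theta_j psi_{j-k}   (c_k = 0 for k > q),
using gamma(-m) = gamma(m).
psi-weights needed (psi_j = theta_j + sum_i phi_i psi_{j-i}):
  psi_1 = theta_1 + phi_1 = 0.123 + (-0.711) = -0.588
Right-hand sides:
  c_0 = sigma^2 (1 + theta_1 psi_1) = 4 * (1 + (0.123)(-0.588)) = 4 * 0.927676 = 3.710704
  c_1 = sigma^2 theta_1 = 4 * (0.123) = 0.492
  c_2 = 0
Equations for k = 0 and k = 1 (AR order 1):
  gamma(0) = phi_1 gamma(1) + c_0
  gamma(1) = phi_1 gamma(0) + c_1
Substituting the second into the first: gamma(0) (1 - phi_1^2) = c_0 + phi_1 c_1, so
  gamma(0) = (c_0 + phi_1 c_1) / (1 - phi_1^2) = (3.710704 + (-0.711)(0.492)) / (1 - (-0.711)^2) = 3.360892 / 0.494479 = 6.796835.
  gamma(1) = phi_1 gamma(0) + c_1 = (-0.711)(6.796835) + (0.492) = -4.340549.
For k = 2 (> q): gamma(2) = phi_1 gamma(1) = (-0.711)(-4.340549) = 3.086131.
Therefore gamma(2) = 3.0861 (to 4 decimal places).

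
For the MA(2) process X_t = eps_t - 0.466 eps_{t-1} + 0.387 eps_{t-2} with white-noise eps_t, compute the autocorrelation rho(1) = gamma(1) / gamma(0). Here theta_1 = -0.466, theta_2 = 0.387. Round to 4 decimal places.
\rho(1) = -0.4728

For an MA(q) process with theta_0 = 1, the autocovariance is
  gamma(k) = sigma^2 * sum_{i=0..q-k} theta_i * theta_{i+k},
and rho(k) = gamma(k) / gamma(0). Sigma^2 cancels.
  numerator   = (1)*(-0.466) + (-0.466)*(0.387) = -0.646342.
  denominator = (1)^2 + (-0.466)^2 + (0.387)^2 = 1.366925.
  rho(1) = -0.646342 / 1.366925 = -0.4728.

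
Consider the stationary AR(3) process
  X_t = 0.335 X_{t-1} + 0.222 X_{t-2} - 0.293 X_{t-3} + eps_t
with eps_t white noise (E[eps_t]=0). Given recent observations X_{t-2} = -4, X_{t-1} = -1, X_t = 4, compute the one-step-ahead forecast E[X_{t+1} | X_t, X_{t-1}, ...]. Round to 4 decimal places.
E[X_{t+1} \mid \mathcal F_t] = 2.2900

For an AR(p) model X_t = c + sum_i phi_i X_{t-i} + eps_t, the
one-step-ahead conditional mean is
  E[X_{t+1} | X_t, ...] = c + sum_i phi_i X_{t+1-i}.
Substitute known values:
  E[X_{t+1} | ...] = (0.335) * (4) + (0.222) * (-1) + (-0.293) * (-4)
                   = 2.2900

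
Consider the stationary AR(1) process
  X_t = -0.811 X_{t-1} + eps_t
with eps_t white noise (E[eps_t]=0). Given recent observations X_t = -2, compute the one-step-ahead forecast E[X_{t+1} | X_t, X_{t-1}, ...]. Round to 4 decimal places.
E[X_{t+1} \mid \mathcal F_t] = 1.6220

For an AR(p) model X_t = c + sum_i phi_i X_{t-i} + eps_t, the
one-step-ahead conditional mean is
  E[X_{t+1} | X_t, ...] = c + sum_i phi_i X_{t+1-i}.
Substitute known values:
  E[X_{t+1} | ...] = (-0.811) * (-2)
                   = 1.6220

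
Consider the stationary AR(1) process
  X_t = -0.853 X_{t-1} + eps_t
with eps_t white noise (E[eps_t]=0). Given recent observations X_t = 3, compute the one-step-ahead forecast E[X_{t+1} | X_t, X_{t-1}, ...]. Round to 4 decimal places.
E[X_{t+1} \mid \mathcal F_t] = -2.5590

For an AR(p) model X_t = c + sum_i phi_i X_{t-i} + eps_t, the
one-step-ahead conditional mean is
  E[X_{t+1} | X_t, ...] = c + sum_i phi_i X_{t+1-i}.
Substitute known values:
  E[X_{t+1} | ...] = (-0.853) * (3)
                   = -2.5590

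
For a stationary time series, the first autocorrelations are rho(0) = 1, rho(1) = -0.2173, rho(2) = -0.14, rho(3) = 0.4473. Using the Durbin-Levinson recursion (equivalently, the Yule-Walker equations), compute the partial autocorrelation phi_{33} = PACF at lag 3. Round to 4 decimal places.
\phi_{33} = 0.4020

The PACF at lag k is phi_{kk}, the last component of the solution
to the Yule-Walker system G_k phi = r_k where
  (G_k)_{ij} = rho(|i - j|), (r_k)_i = rho(i), i,j = 1..k.
Equivalently, Durbin-Levinson gives phi_{kk} iteratively:
  phi_{11} = rho(1)
  phi_{kk} = [rho(k) - sum_{j=1..k-1} phi_{k-1,j} rho(k-j)]
            / [1 - sum_{j=1..k-1} phi_{k-1,j} rho(j)],
  phi_{k,j} = phi_{k-1,j} - phi_{kk} phi_{k-1,k-j},  j = 1..k-1.
Step k = 1:
  phi_11 = rho(1) = -0.2173.
Step k = 2:
  phi_22 = [rho(2) - phi_11 rho(1)] / [1 - phi_11 rho(1)] = [-0.14 - (-0.2173)(-0.2173)] / [1 - (-0.2173)(-0.2173)]
         = -0.18721929 / 0.95278071 = -0.196498.
  Update: phi_21 = phi_11 - phi_22 phi_11 = -0.2173 - (-0.196498)(-0.2173) = -0.259999.
Step k = 3:
  phi_33 = [rho(3) - phi_21 rho(2) - phi_22 rho(1)] / [1 - phi_21 rho(1) - phi_22 rho(2)]
    numerator   = 0.4473 - (-0.259999)(-0.14) - (-0.196498)(-0.2173) = 0.36820118
    denominator = 1 - (-0.259999)(-0.2173) - (-0.196498)(-0.14) = 0.91599254
  phi_33 = 0.36820118 / 0.91599254 = 0.402.
Therefore phi_{33} = 0.4020.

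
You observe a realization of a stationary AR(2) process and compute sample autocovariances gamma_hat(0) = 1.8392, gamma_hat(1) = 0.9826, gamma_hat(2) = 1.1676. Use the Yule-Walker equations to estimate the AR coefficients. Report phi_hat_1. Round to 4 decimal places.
\hat\phi_{1} = 0.2730

The Yule-Walker equations for an AR(p) process read, in matrix form,
  Gamma_p phi = r_p,   with   (Gamma_p)_{ij} = gamma(|i - j|),
                       (r_p)_i = gamma(i),   i,j = 1..p.
Substitute the sample gammas (Toeplitz matrix and right-hand side of size 2):
  Gamma_p = [[1.8392, 0.9826], [0.9826, 1.8392]]
  r_p     = [0.9826, 1.1676]
Written out:
  1.8392 phi_1 + 0.9826 phi_2 = 0.9826
  0.9826 phi_1 + 1.8392 phi_2 = 1.1676
Solve by Cramer's rule:
  det = gamma(0)^2 - gamma(1)^2 = (1.8392)^2 - (0.9826)^2 = 3.38265664 - 0.96550276 = 2.41715388
  phi_hat_1 = [gamma(1) gamma(0) - gamma(1) gamma(2)] / det = [(0.9826)(1.8392) - (0.9826)(1.1676)] / 2.41715388 = 0.65991416 / 2.41715388 = 0.273
  phi_hat_2 = [gamma(0) gamma(2) - gamma(1)^2] / det = [(1.8392)(1.1676) - (0.9826)^2] / 2.41715388 = 1.18194716 / 2.41715388 = 0.489
So phi_hat = [0.2730, 0.4890].
Therefore phi_hat_1 = 0.2730.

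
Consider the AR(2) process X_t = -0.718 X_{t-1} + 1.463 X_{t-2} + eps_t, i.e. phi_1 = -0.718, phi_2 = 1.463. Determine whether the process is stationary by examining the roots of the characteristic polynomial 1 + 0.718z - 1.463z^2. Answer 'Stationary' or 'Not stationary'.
\text{Not stationary}

The AR(p) characteristic polynomial is P(z) = 1 + 0.718z - 1.463z^2.
Stationarity requires all roots to lie outside the unit circle, i.e. |z| > 1 for every root.
Set 1 + (0.718) z + (-1.463) z^2 = 0, i.e. a z^2 + b z + c = 0 with a = -1.463, b = 0.718, c = 1.
Discriminant D = b^2 - 4ac = (0.718)^2 - 4*(-1.463)*1 = 0.515524 - (-5.852) = 6.367524.
D >= 0, so the roots are real: z = (-b +/- sqrt(D)) / (2a) = (-0.718 +/- 2.523395) / (-2.926).
  z_1 = (-0.718 + 2.523395) / (-2.926) = -0.617,   |z_1| = 0.617.
  z_2 = (-0.718 - 2.523395) / (-2.926) = 1.1078,   |z_2| = 1.1078.
Moduli of all roots: 0.6170, 1.1078.
All moduli strictly greater than 1? No.
Verdict: Not stationary.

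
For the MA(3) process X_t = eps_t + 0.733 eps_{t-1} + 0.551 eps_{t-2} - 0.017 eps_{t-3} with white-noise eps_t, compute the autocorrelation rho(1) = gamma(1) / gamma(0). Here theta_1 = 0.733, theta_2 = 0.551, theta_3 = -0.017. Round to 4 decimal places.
\rho(1) = 0.6124

For an MA(q) process with theta_0 = 1, the autocovariance is
  gamma(k) = sigma^2 * sum_{i=0..q-k} theta_i * theta_{i+k},
and rho(k) = gamma(k) / gamma(0). Sigma^2 cancels.
  numerator   = (1)*(0.733) + (0.733)*(0.551) + (0.551)*(-0.017) = 1.127516.
  denominator = (1)^2 + (0.733)^2 + (0.551)^2 + (-0.017)^2 = 1.841179.
  rho(1) = 1.127516 / 1.841179 = 0.6124.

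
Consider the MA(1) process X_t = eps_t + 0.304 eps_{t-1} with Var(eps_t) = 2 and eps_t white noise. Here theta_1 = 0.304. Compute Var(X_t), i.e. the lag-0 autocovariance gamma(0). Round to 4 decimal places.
\gamma(0) = 2.1848

For an MA(q) process X_t = eps_t + sum_i theta_i eps_{t-i} with
Var(eps_t) = sigma^2, the variance is
  gamma(0) = sigma^2 * (1 + sum_i theta_i^2).
  sum_i theta_i^2 = (0.304)^2 = 0.092416.
  gamma(0) = 2 * (1 + 0.092416) = 2 * 1.092416 = 2.184832, which rounds to 2.1848.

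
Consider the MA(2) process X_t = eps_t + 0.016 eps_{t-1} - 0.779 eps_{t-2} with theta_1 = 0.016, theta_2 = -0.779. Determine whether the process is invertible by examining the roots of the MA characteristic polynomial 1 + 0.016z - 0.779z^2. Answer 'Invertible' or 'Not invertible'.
\text{Invertible}

The MA(q) characteristic polynomial is P(z) = 1 + 0.016z - 0.779z^2.
Invertibility requires all roots to lie outside the unit circle, i.e. |z| > 1 for every root.
Set 1 + (0.016) z + (-0.779) z^2 = 0, i.e. a z^2 + b z + c = 0 with a = -0.779, b = 0.016, c = 1.
Discriminant D = b^2 - 4ac = (0.016)^2 - 4*(-0.779)*1 = 0.000256 - (-3.116) = 3.116256.
D >= 0, so the roots are real: z = (-b +/- sqrt(D)) / (2a) = (-0.016 +/- 1.765292) / (-1.558).
  z_1 = (-0.016 + 1.765292) / (-1.558) = -1.1228,   |z_1| = 1.1228.
  z_2 = (-0.016 - 1.765292) / (-1.558) = 1.1433,   |z_2| = 1.1433.
Moduli of all roots: 1.1228, 1.1433.
All moduli strictly greater than 1? Yes.
Verdict: Invertible.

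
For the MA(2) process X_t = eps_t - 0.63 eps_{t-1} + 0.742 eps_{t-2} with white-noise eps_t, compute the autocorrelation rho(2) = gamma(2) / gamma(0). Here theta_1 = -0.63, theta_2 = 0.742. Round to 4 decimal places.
\rho(2) = 0.3810

For an MA(q) process with theta_0 = 1, the autocovariance is
  gamma(k) = sigma^2 * sum_{i=0..q-k} theta_i * theta_{i+k},
and rho(k) = gamma(k) / gamma(0). Sigma^2 cancels.
  numerator   = (1)*(0.742) = 0.742.
  denominator = (1)^2 + (-0.63)^2 + (0.742)^2 = 1.947464.
  rho(2) = 0.742 / 1.947464 = 0.3810.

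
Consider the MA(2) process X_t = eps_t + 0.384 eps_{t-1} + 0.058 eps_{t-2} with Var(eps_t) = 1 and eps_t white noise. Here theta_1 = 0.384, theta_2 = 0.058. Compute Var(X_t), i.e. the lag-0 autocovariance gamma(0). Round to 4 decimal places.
\gamma(0) = 1.1508

For an MA(q) process X_t = eps_t + sum_i theta_i eps_{t-i} with
Var(eps_t) = sigma^2, the variance is
  gamma(0) = sigma^2 * (1 + sum_i theta_i^2).
  sum_i theta_i^2 = (0.384)^2 + (0.058)^2 = 0.147456 + 0.003364 = 0.15082.
  gamma(0) = 1 * (1 + 0.15082) = 1 * 1.15082 = 1.15082, which rounds to 1.1508.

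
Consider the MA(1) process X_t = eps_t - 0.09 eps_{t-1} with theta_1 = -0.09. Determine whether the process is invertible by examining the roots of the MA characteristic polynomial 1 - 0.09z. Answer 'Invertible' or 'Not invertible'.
\text{Invertible}

The MA(q) characteristic polynomial is P(z) = 1 - 0.09z.
Invertibility requires all roots to lie outside the unit circle, i.e. |z| > 1 for every root.
This is linear in z: 1 + (-0.09) z = 0  =>  z = -1/(-0.09) = 11.111111,  |z| = 11.111111.
Moduli of all roots: 11.1111.
All moduli strictly greater than 1? Yes.
Verdict: Invertible.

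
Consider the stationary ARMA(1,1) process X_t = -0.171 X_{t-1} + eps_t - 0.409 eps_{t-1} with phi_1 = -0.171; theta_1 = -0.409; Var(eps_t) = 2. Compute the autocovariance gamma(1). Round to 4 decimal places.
\gamma(1) = -1.2785

Multiply the model equation by X_{t-k} and take expectations. With theta_0 = psi_0 = 1 and psi_j the MA(infinity) weights, this gives
  gamma(k) - sum_i phi_i gamma(k-i) = c_k,
  c_k = sigma^2 * sum_{j=k..q} theta_j psi_{j-k}   (c_k = 0 for k > q),
using gamma(-m) = gamma(m).
psi-weights needed (psi_j = theta_j + sum_i phi_i psi_{j-i}):
  psi_1 = theta_1 + phi_1 = -0.409 + (-0.171) = -0.58
Right-hand sides:
  c_0 = sigma^2 (1 + theta_1 psi_1) = 2 * (1 + (-0.409)(-0.58)) = 2 * 1.23722 = 2.47444
  c_1 = sigma^2 theta_1 = 2 * (-0.409) = -0.818
  c_2 = 0
Equations for k = 0 and k = 1 (AR order 1):
  gamma(0) = phi_1 gamma(1) + c_0
  gamma(1) = phi_1 gamma(0) + c_1
Substituting the second into the first: gamma(0) (1 - phi_1^2) = c_0 + phi_1 c_1, so
  gamma(0) = (c_0 + phi_1 c_1) / (1 - phi_1^2) = (2.47444 + (-0.171)(-0.818)) / (1 - (-0.171)^2) = 2.614318 / 0.970759 = 2.693066.
  gamma(1) = phi_1 gamma(0) + c_1 = (-0.171)(2.693066) + (-0.818) = -1.278514.
Therefore gamma(1) = -1.2785 (to 4 decimal places).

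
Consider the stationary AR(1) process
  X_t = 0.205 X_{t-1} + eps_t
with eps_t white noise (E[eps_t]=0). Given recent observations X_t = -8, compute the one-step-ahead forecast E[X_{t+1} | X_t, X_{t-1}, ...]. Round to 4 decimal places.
E[X_{t+1} \mid \mathcal F_t] = -1.6400

For an AR(p) model X_t = c + sum_i phi_i X_{t-i} + eps_t, the
one-step-ahead conditional mean is
  E[X_{t+1} | X_t, ...] = c + sum_i phi_i X_{t+1-i}.
Substitute known values:
  E[X_{t+1} | ...] = (0.205) * (-8)
                   = -1.6400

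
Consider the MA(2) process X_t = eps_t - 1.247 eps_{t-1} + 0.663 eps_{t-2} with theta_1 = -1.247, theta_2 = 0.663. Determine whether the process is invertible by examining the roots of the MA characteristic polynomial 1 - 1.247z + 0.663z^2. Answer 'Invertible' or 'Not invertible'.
\text{Invertible}

The MA(q) characteristic polynomial is P(z) = 1 - 1.247z + 0.663z^2.
Invertibility requires all roots to lie outside the unit circle, i.e. |z| > 1 for every root.
Set 1 + (-1.247) z + (0.663) z^2 = 0, i.e. a z^2 + b z + c = 0 with a = 0.663, b = -1.247, c = 1.
Discriminant D = b^2 - 4ac = (-1.247)^2 - 4*(0.663)*1 = 1.555009 - (2.652) = -1.096991.
D < 0, so the roots are the complex-conjugate pair z = (-b +/- i sqrt(-D)) / (2a) = 0.9404 +/- 0.7899i.
For a conjugate pair |z|^2 = z * conj(z) = (product of roots) = c/a = 1/(0.663) = 1.508296, so |z| = sqrt(1.508296) = 1.2281 for both roots.
Moduli of all roots: 1.2281, 1.2281.
All moduli strictly greater than 1? Yes.
Verdict: Invertible.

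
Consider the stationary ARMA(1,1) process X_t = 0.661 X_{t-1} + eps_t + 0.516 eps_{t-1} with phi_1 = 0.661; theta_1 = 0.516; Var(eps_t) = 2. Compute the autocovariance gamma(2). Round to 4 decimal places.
\gamma(2) = 3.7059

Multiply the model equation by X_{t-k} and take expectations. With theta_0 = psi_0 = 1 and psi_j the MA(infinity) weights, this gives
  gamma(k) - sum_i phi_i gamma(k-i) = c_k,
  c_k = sigma^2 * sum_{j=k..q} theta_j psi_{j-k}   (c_k = 0 for k > q),
using gamma(-m) = gamma(m).
psi-weights needed (psi_j = theta_j + sum_i phi_i psi_{j-i}):
  psi_1 = theta_1 + phi_1 = 0.516 + (0.661) = 1.177
Right-hand sides:
  c_0 = sigma^2 (1 + theta_1 psi_1) = 2 * (1 + (0.516)(1.177)) = 2 * 1.607332 = 3.214664
  c_1 = sigma^2 theta_1 = 2 * (0.516) = 1.032
  c_2 = 0
Equations for k = 0 and k = 1 (AR order 1):
  gamma(0) = phi_1 gamma(1) + c_0
  gamma(1) = phi_1 gamma(0) + c_1
Substituting the second into the first: gamma(0) (1 - phi_1^2) = c_0 + phi_1 c_1, so
  gamma(0) = (c_0 + phi_1 c_1) / (1 - phi_1^2) = (3.214664 + (0.661)(1.032)) / (1 - (0.661)^2) = 3.896816 / 0.563079 = 6.920549.
  gamma(1) = phi_1 gamma(0) + c_1 = (0.661)(6.920549) + (1.032) = 5.606483.
For k = 2 (> q): gamma(2) = phi_1 gamma(1) = (0.661)(5.606483) = 3.705885.
Therefore gamma(2) = 3.7059 (to 4 decimal places).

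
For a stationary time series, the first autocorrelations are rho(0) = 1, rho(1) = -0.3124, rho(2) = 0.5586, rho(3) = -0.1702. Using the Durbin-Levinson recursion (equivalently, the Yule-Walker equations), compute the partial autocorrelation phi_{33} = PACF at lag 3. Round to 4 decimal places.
\phi_{33} = 0.1121

The PACF at lag k is phi_{kk}, the last component of the solution
to the Yule-Walker system G_k phi = r_k where
  (G_k)_{ij} = rho(|i - j|), (r_k)_i = rho(i), i,j = 1..k.
Equivalently, Durbin-Levinson gives phi_{kk} iteratively:
  phi_{11} = rho(1)
  phi_{kk} = [rho(k) - sum_{j=1..k-1} phi_{k-1,j} rho(k-j)]
            / [1 - sum_{j=1..k-1} phi_{k-1,j} rho(j)],
  phi_{k,j} = phi_{k-1,j} - phi_{kk} phi_{k-1,k-j},  j = 1..k-1.
Step k = 1:
  phi_11 = rho(1) = -0.3124.
Step k = 2:
  phi_22 = [rho(2) - phi_11 rho(1)] / [1 - phi_11 rho(1)] = [0.5586 - (-0.3124)(-0.3124)] / [1 - (-0.3124)(-0.3124)]
         = 0.46100624 / 0.90240624 = 0.510863.
  Update: phi_21 = phi_11 - phi_22 phi_11 = -0.3124 - (0.510863)(-0.3124) = -0.152806.
Step k = 3:
  phi_33 = [rho(3) - phi_21 rho(2) - phi_22 rho(1)] / [1 - phi_21 rho(1) - phi_22 rho(2)]
    numerator   = -0.1702 - (-0.152806)(0.5586) - (0.510863)(-0.3124) = 0.0747513
    denominator = 1 - (-0.152806)(-0.3124) - (0.510863)(0.5586) = 0.66689507
  phi_33 = 0.0747513 / 0.66689507 = 0.1121.
Therefore phi_{33} = 0.1121.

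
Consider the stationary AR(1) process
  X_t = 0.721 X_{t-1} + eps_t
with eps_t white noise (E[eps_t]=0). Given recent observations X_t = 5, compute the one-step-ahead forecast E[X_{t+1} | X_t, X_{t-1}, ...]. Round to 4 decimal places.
E[X_{t+1} \mid \mathcal F_t] = 3.6050

For an AR(p) model X_t = c + sum_i phi_i X_{t-i} + eps_t, the
one-step-ahead conditional mean is
  E[X_{t+1} | X_t, ...] = c + sum_i phi_i X_{t+1-i}.
Substitute known values:
  E[X_{t+1} | ...] = (0.721) * (5)
                   = 3.6050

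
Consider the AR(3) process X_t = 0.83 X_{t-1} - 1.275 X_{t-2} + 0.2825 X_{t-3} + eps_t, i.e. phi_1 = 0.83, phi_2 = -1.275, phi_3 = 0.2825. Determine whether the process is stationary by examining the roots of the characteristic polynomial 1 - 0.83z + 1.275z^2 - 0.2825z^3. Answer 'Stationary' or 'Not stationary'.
\text{Not stationary}

The AR(p) characteristic polynomial is P(z) = 1 - 0.83z + 1.275z^2 - 0.2825z^3.
Stationarity requires all roots to lie outside the unit circle, i.e. |z| > 1 for every root.
Degree 3: look for a simple real root z0 first, then factor out (1 - z/z0) and solve the remaining quadratic.
Testing z0 = 4: P(4) = 1 + (-0.83)(4) + (1.275)(4)^2 + (-0.2825)(4)^3
  = 1 + (-3.32) + (20.4) + (-18.08) = 0.  So z_0 = 4 is a root, |z_0| = 4.
Divide out the factor (1 - 0.25 z) = (1 - z/z0) (since 1/z0 = 0.25):
  P(z) = (1 - 0.25 z)(1 + (-0.58) z + (1.13) z^2)
  [check: z-coef -0.58 - (0.25) = -0.83; z^2-coef 1.13 - (0.25)(-0.58) = 1.275; z^3-coef -(0.25)(1.13) = -0.2825.]
Remaining roots from the quadratic factor 1 + (-0.58) z + (1.13) z^2:
  Set 1 + (-0.58) z + (1.13) z^2 = 0, i.e. a z^2 + b z + c = 0 with a = 1.13, b = -0.58, c = 1.
  Discriminant D = b^2 - 4ac = (-0.58)^2 - 4*(1.13)*1 = 0.3364 - (4.52) = -4.1836.
  D < 0, so the roots are the complex-conjugate pair z = (-b +/- i sqrt(-D)) / (2a) = 0.2566 +/- 0.905i.
  For a conjugate pair |z|^2 = z * conj(z) = (product of roots) = c/a = 1/(1.13) = 0.884956, so |z| = sqrt(0.884956) = 0.9407 for both roots.
Moduli of all roots: 4.0000, 0.9407, 0.9407.
All moduli strictly greater than 1? No.
Verdict: Not stationary.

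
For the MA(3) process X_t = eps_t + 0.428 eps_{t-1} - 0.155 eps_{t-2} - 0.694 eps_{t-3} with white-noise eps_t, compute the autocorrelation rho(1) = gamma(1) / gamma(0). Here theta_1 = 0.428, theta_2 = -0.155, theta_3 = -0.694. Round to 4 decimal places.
\rho(1) = 0.2778

For an MA(q) process with theta_0 = 1, the autocovariance is
  gamma(k) = sigma^2 * sum_{i=0..q-k} theta_i * theta_{i+k},
and rho(k) = gamma(k) / gamma(0). Sigma^2 cancels.
  numerator   = (1)*(0.428) + (0.428)*(-0.155) + (-0.155)*(-0.694) = 0.46923.
  denominator = (1)^2 + (0.428)^2 + (-0.155)^2 + (-0.694)^2 = 1.688845.
  rho(1) = 0.46923 / 1.688845 = 0.2778.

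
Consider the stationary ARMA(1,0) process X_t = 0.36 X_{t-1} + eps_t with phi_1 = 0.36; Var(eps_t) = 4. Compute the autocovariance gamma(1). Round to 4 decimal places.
\gamma(1) = 1.6544

Multiply the model equation by X_{t-k} and take expectations. With theta_0 = psi_0 = 1 and psi_j the MA(infinity) weights, this gives
  gamma(k) - sum_i phi_i gamma(k-i) = c_k,
  c_k = sigma^2 * sum_{j=k..q} theta_j psi_{j-k}   (c_k = 0 for k > q),
using gamma(-m) = gamma(m).
Pure AR (q = 0): c_0 = sigma^2 = 4, c_k = 0 for k >= 1.
Equations for k = 0 and k = 1 (AR order 1):
  gamma(0) = phi_1 gamma(1) + c_0
  gamma(1) = phi_1 gamma(0) + c_1
Substituting the second into the first: gamma(0) (1 - phi_1^2) = c_0 + phi_1 c_1, so
  gamma(0) = c_0 / (1 - phi_1^2) = 4 / (1 - (0.36)^2) = 4 / 0.8704 = 4.595588.
  gamma(1) = phi_1 gamma(0) = (0.36)(4.595588) = 1.654412.
Therefore gamma(1) = 1.6544 (to 4 decimal places).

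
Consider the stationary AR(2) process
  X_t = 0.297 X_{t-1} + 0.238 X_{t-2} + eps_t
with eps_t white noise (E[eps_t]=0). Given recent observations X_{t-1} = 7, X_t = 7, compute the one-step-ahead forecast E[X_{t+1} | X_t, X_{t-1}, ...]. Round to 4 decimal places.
E[X_{t+1} \mid \mathcal F_t] = 3.7450

For an AR(p) model X_t = c + sum_i phi_i X_{t-i} + eps_t, the
one-step-ahead conditional mean is
  E[X_{t+1} | X_t, ...] = c + sum_i phi_i X_{t+1-i}.
Substitute known values:
  E[X_{t+1} | ...] = (0.297) * (7) + (0.238) * (7)
                   = 3.7450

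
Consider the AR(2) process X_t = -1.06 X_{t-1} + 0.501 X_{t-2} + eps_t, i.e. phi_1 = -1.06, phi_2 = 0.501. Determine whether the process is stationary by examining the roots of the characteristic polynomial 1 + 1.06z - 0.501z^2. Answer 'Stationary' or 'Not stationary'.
\text{Not stationary}

The AR(p) characteristic polynomial is P(z) = 1 + 1.06z - 0.501z^2.
Stationarity requires all roots to lie outside the unit circle, i.e. |z| > 1 for every root.
Set 1 + (1.06) z + (-0.501) z^2 = 0, i.e. a z^2 + b z + c = 0 with a = -0.501, b = 1.06, c = 1.
Discriminant D = b^2 - 4ac = (1.06)^2 - 4*(-0.501)*1 = 1.1236 - (-2.004) = 3.1276.
D >= 0, so the roots are real: z = (-b +/- sqrt(D)) / (2a) = (-1.06 +/- 1.768502) / (-1.002).
  z_1 = (-1.06 + 1.768502) / (-1.002) = -0.7071,   |z_1| = 0.7071.
  z_2 = (-1.06 - 1.768502) / (-1.002) = 2.8229,   |z_2| = 2.8229.
Moduli of all roots: 0.7071, 2.8229.
All moduli strictly greater than 1? No.
Verdict: Not stationary.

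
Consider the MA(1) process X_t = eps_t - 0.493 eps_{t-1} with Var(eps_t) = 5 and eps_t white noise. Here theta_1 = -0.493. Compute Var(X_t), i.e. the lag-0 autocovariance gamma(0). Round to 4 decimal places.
\gamma(0) = 6.2152

For an MA(q) process X_t = eps_t + sum_i theta_i eps_{t-i} with
Var(eps_t) = sigma^2, the variance is
  gamma(0) = sigma^2 * (1 + sum_i theta_i^2).
  sum_i theta_i^2 = (-0.493)^2 = 0.243049.
  gamma(0) = 5 * (1 + 0.243049) = 5 * 1.243049 = 6.215245, which rounds to 6.2152.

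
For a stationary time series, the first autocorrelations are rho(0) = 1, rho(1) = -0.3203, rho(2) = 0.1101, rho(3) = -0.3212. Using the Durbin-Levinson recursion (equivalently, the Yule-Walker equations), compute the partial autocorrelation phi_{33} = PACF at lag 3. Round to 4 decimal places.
\phi_{33} = -0.3160

The PACF at lag k is phi_{kk}, the last component of the solution
to the Yule-Walker system G_k phi = r_k where
  (G_k)_{ij} = rho(|i - j|), (r_k)_i = rho(i), i,j = 1..k.
Equivalently, Durbin-Levinson gives phi_{kk} iteratively:
  phi_{11} = rho(1)
  phi_{kk} = [rho(k) - sum_{j=1..k-1} phi_{k-1,j} rho(k-j)]
            / [1 - sum_{j=1..k-1} phi_{k-1,j} rho(j)],
  phi_{k,j} = phi_{k-1,j} - phi_{kk} phi_{k-1,k-j},  j = 1..k-1.
Step k = 1:
  phi_11 = rho(1) = -0.3203.
Step k = 2:
  phi_22 = [rho(2) - phi_11 rho(1)] / [1 - phi_11 rho(1)] = [0.1101 - (-0.3203)(-0.3203)] / [1 - (-0.3203)(-0.3203)]
         = 0.00750791 / 0.89740791 = 0.008366.
  Update: phi_21 = phi_11 - phi_22 phi_11 = -0.3203 - (0.008366)(-0.3203) = -0.31762.
Step k = 3:
  phi_33 = [rho(3) - phi_21 rho(2) - phi_22 rho(1)] / [1 - phi_21 rho(1) - phi_22 rho(2)]
    numerator   = -0.3212 - (-0.31762)(0.1101) - (0.008366)(-0.3203) = -0.28355031
    denominator = 1 - (-0.31762)(-0.3203) - (0.008366)(0.1101) = 0.8973451
  phi_33 = -0.28355031 / 0.8973451 = -0.316.
Therefore phi_{33} = -0.3160.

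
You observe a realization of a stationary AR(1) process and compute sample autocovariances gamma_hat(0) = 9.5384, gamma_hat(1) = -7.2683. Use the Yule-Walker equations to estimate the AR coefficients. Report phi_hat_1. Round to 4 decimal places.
\hat\phi_{1} = -0.7620

The Yule-Walker equations for an AR(p) process read, in matrix form,
  Gamma_p phi = r_p,   with   (Gamma_p)_{ij} = gamma(|i - j|),
                       (r_p)_i = gamma(i),   i,j = 1..p.
Substitute the sample gammas (Toeplitz matrix and right-hand side of size 1):
  Gamma_p = [[9.5384]]
  r_p     = [-7.2683]
With p = 1 this is the single equation gamma(0) phi_1 = gamma(1):
  phi_hat_1 = gamma(1) / gamma(0) = -7.2683 / 9.5384 = -0.7620.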